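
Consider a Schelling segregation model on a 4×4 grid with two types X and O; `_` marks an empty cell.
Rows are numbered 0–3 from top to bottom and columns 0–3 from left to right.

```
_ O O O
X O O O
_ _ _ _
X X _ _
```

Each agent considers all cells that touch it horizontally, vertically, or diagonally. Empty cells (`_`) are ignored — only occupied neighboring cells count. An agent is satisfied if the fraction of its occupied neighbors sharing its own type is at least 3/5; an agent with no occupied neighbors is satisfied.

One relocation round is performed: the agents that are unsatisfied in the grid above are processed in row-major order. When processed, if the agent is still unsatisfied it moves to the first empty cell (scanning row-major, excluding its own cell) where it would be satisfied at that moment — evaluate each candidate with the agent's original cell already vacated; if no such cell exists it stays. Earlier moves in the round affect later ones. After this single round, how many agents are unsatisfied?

0

Initially unsatisfied (in order): (1,0).
  (1,0) → (2,0).
Resulting grid:
_ O O O
_ O O O
X _ _ _
X X _ _
All satisfied now.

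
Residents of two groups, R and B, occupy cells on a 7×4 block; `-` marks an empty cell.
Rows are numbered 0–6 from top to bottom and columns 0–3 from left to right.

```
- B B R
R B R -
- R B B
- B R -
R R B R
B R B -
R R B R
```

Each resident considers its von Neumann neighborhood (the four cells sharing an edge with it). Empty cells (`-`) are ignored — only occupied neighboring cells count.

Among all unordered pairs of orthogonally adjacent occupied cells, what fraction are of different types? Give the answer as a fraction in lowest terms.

20/29

Scan each occupied cell's neighbors to the right and below so each pair is counted once.
From row 0: 2 unlike of 4 pairs (running 2/4).
From row 1: 4 unlike of 4 pairs (running 6/8).
From row 2: 3 unlike of 4 pairs (running 9/12).
From row 3: 3 unlike of 3 pairs (running 12/15).
From row 4: 3 unlike of 6 pairs (running 15/21).
From row 5: 3 unlike of 5 pairs (running 18/26).
From row 6: 2 unlike of 3 pairs (running 20/29).
Total adjacent occupied pairs: 29; unlike-type pairs: 20.
20/29 is already in lowest terms.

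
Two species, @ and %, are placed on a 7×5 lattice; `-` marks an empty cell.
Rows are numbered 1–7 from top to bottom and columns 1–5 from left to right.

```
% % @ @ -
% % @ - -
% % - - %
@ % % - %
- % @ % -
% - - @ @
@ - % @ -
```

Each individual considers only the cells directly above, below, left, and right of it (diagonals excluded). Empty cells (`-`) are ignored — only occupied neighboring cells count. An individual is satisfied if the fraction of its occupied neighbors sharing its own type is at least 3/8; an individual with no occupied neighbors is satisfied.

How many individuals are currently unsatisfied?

6

Row 1: (1,1)% 2/2 satisfied · (1,2)% 2/3 satisfied · (1,3)@ 2/3 satisfied · (1,4)@ 1/1 satisfied
Row 2: (2,1)% 3/3 satisfied · (2,2)% 3/4 satisfied · (2,3)@ 1/2 satisfied
Row 3: (3,1)% 2/3 satisfied · (3,2)% 3/3 satisfied · (3,5)% 1/1 satisfied
Row 4: (4,1)@ 0/2 not · (4,2)% 3/4 satisfied · (4,3)% 1/2 satisfied · (4,5)% 1/1 satisfied
Row 5: (5,2)% 1/2 satisfied · (5,3)@ 0/3 not · (5,4)% 0/2 not
Row 6: (6,1)% 0/1 not · (6,4)@ 2/3 satisfied · (6,5)@ 1/1 satisfied
Row 7: (7,1)@ 0/1 not · (7,3)% 0/1 not · (7,4)@ 1/2 satisfied
Unsatisfied: (4,1), (5,3), (5,4), (6,1), (7,1), (7,3) — 6 in total.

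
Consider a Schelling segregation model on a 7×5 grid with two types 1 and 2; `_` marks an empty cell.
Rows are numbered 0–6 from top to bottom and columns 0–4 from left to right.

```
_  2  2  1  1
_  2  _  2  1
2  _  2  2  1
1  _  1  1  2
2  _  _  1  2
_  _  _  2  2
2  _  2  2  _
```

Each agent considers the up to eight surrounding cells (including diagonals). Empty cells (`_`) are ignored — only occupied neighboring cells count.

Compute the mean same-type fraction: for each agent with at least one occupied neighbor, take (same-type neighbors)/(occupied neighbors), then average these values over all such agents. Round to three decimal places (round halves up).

Row 0: (0,1)2 2/2 · (0,2)2 3/4 · (0,3)1 2/4 · (0,4)1 2/3
Row 1: (1,1)2 4/4 · (1,3)2 3/7 · (1,4)1 3/5
Row 2: (2,0)2 1/2 · (2,2)2 3/5 · (2,3)2 3/7 · (2,4)1 2/5
Row 3: (3,0)1 0/2 · (3,2)1 2/4 · (3,3)1 3/7 · (3,4)2 2/5
Row 4: (4,0)2 0/1 · (4,3)1 2/6 · (4,4)2 3/5
Row 5: (5,3)2 4/5 · (5,4)2 3/4
Row 6: (6,0)2 — no occupied neighbors · (6,2)2 2/2 · (6,3)2 3/3
Sum over 22 agents: 2/2 + 3/4 + 2/4 + 2/3 + 4/4 + 3/7 + 3/5 + 1/2 + 3/5 + 3/7 + 2/5 + 0/2 + 2/4 + 3/7 + 2/5 + 0/1 + 2/6 + 3/5 + 4/5 + 3/4 + 2/2 + 3/3 = 444/35; mean = 444/35 ÷ 22 = 222/385 = 0.576623… → 0.577.

0.577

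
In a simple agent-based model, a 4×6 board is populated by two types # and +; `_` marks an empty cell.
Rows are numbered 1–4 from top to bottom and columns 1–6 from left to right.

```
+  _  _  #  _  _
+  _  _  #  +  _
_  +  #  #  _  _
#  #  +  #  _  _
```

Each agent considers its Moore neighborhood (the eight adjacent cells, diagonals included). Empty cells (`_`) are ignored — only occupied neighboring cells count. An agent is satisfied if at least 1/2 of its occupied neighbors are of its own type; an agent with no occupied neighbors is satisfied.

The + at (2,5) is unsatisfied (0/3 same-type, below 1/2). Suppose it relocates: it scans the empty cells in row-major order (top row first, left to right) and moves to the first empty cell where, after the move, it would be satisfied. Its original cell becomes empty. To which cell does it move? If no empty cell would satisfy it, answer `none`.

Vacating (2,5). Empty cells in order:
  (1,2): 2/2 same-type → satisfied — stop here.

(1,2)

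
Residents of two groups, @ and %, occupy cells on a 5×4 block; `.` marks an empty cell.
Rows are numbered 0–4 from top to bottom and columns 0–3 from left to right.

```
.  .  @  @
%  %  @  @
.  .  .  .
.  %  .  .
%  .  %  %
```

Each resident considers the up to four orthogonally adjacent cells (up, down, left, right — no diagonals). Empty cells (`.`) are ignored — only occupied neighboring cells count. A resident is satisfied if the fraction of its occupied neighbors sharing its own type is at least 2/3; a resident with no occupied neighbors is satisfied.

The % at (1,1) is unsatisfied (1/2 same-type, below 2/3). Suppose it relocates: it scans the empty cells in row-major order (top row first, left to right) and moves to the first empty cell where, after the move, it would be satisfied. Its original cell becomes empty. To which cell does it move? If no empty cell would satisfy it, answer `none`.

(0,0)

Vacating (1,1). Empty cells in order:
  (0,0): 1/1 same-type → satisfied — stop here.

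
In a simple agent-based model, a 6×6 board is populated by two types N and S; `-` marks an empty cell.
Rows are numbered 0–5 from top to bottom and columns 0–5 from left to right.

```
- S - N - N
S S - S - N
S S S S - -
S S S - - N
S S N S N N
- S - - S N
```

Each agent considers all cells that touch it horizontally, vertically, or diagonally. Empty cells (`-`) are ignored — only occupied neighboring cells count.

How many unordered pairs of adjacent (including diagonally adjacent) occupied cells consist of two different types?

Scan each occupied cell's neighbors to the right and below (and the two forward diagonals) so each pair is counted once.
Row 0: S(0,1)–S(1,1)= S(0,1)–S(1,0)= N(0,3)–S(1,3)≠ N(0,5)–N(1,5)=  → 1/4 unlike.
Row 1: S(1,0)–S(1,1)= S(1,0)–S(2,0)= S(1,0)–S(2,1)= S(1,1)–S(2,1)= S(1,1)–S(2,2)= S(1,1)–S(2,0)= S(1,3)–S(2,3)= S(1,3)–S(2,2)=  → 0/8 unlike.
Row 2: S(2,0)–S(2,1)= S(2,0)–S(3,0)= S(2,0)–S(3,1)= S(2,1)–S(2,2)= S(2,1)–S(3,1)= S(2,1)–S(3,2)= S(2,1)–S(3,0)= S(2,2)–S(2,3)= S(2,2)–S(3,2)= S(2,2)–S(3,1)= S(2,3)–S(3,2)=  → 0/11 unlike.
Row 3: S(3,0)–S(3,1)= S(3,0)–S(4,0)= S(3,0)–S(4,1)= S(3,1)–S(3,2)= S(3,1)–S(4,1)= S(3,1)–N(4,2)≠ S(3,1)–S(4,0)= S(3,2)–N(4,2)≠ S(3,2)–S(4,3)= S(3,2)–S(4,1)= N(3,5)–N(4,5)= N(3,5)–N(4,4)=  → 2/12 unlike.
Row 4: S(4,0)–S(4,1)= S(4,0)–S(5,1)= S(4,1)–N(4,2)≠ S(4,1)–S(5,1)= N(4,2)–S(4,3)≠ N(4,2)–S(5,1)≠ S(4,3)–N(4,4)≠ S(4,3)–S(5,4)= N(4,4)–N(4,5)= N(4,4)–S(5,4)≠ N(4,4)–N(5,5)= N(4,5)–N(5,5)= N(4,5)–S(5,4)≠  → 6/13 unlike.
Row 5: S(5,4)–N(5,5)≠  → 1/1 unlike.
Total adjacent occupied pairs: 49; unlike-type pairs: 10.

10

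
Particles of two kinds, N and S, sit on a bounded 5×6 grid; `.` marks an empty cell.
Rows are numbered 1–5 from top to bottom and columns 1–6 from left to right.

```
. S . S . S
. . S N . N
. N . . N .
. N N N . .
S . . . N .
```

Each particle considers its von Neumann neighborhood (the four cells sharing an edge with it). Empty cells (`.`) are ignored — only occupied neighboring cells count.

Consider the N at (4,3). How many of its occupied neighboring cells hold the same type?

Occupied neighbors of (4,3): (4,2)=N, (4,4)=N.
Same type (N): 2 of 2.

2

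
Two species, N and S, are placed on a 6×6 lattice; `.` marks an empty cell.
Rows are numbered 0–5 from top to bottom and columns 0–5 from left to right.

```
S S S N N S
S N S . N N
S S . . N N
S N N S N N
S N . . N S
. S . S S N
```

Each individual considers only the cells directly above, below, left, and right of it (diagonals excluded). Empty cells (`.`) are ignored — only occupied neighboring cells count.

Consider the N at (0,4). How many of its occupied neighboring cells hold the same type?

2

Occupied neighbors of (0,4): (1,4)=N, (0,3)=N, (0,5)=S.
Same type (N): 2 of 3.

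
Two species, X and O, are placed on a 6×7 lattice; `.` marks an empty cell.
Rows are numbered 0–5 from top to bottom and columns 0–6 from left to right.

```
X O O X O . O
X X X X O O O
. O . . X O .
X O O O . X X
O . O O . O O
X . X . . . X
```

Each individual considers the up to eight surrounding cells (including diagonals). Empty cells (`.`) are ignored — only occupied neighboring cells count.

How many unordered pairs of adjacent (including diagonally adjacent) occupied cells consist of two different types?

33

Scan each occupied cell's neighbors to the right and below (and the two forward diagonals) so each pair is counted once.
From row 0: 11 unlike of 20 pairs (running 11/20).
From row 1: 6 unlike of 15 pairs (running 17/35).
From row 2: 5 unlike of 8 pairs (running 22/43).
From row 3: 6 unlike of 15 pairs (running 28/58).
From row 4: 5 unlike of 7 pairs (running 33/65).
Total adjacent occupied pairs: 65; unlike-type pairs: 33.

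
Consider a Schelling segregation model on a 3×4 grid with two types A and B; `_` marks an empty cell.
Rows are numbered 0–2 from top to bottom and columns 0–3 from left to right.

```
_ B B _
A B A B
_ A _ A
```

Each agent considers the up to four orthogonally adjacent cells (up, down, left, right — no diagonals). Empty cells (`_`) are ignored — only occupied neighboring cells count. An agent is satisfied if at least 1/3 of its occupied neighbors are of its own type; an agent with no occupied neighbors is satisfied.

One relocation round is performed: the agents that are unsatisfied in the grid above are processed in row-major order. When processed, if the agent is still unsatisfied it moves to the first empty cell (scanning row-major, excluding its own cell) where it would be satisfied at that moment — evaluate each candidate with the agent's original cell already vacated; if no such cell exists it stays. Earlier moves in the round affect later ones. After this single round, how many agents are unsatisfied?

0

Initially unsatisfied (in order): (1,0), (1,1), (1,2), (1,3), (2,1), (2,3).
  (1,0) → (2,0).
  (1,1): now satisfied by earlier moves; stays.
  (1,2) → (1,0).
  (1,3) → (0,0).
  (2,1): now satisfied by earlier moves; stays.
  (2,3): now satisfied by earlier moves; stays.
Resulting grid:
B B B _
A B _ _
A A _ A
All satisfied now.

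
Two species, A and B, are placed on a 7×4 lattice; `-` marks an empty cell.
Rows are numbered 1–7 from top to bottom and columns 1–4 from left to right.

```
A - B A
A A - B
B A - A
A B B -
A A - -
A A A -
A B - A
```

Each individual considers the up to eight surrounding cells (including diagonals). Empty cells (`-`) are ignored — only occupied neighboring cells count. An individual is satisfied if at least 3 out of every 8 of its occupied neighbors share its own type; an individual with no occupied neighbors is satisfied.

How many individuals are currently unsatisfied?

8

Row 1: (1,1)A 2/2 satisfied · (1,3)B 1/3 not · (1,4)A 0/2 not
Row 2: (2,1)A 3/4 satisfied · (2,2)A 3/5 satisfied · (2,4)B 1/3 not
Row 3: (3,1)B 1/5 not · (3,2)A 3/6 satisfied · (3,4)A 0/2 not
Row 4: (4,1)A 3/5 satisfied · (4,2)B 2/6 not · (4,3)B 1/4 not
Row 5: (5,1)A 4/5 satisfied · (5,2)A 5/7 satisfied
Row 6: (6,1)A 4/5 satisfied · (6,2)A 5/6 satisfied · (6,3)A 3/4 satisfied
Row 7: (7,1)A 2/3 satisfied · (7,2)B 0/4 not · (7,4)A 1/1 satisfied
Unsatisfied: (1,3), (1,4), (2,4), (3,1), (3,4), (4,2), (4,3), (7,2) — 8 in total.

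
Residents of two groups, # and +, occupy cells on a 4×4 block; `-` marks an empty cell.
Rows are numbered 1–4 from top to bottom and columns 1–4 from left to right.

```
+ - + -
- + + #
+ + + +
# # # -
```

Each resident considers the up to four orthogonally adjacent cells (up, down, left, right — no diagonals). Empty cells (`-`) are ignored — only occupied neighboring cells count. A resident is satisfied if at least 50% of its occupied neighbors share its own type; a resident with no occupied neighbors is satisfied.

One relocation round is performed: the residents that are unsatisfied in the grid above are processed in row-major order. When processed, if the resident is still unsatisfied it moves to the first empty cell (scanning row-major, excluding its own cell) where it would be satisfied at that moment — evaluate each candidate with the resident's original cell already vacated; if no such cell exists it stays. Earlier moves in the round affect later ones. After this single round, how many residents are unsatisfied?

0

Initially unsatisfied (in order): (2,4).
  (2,4) → (4,4).
Resulting grid:
+ - + -
- + + -
+ + + +
# # # #
All satisfied now.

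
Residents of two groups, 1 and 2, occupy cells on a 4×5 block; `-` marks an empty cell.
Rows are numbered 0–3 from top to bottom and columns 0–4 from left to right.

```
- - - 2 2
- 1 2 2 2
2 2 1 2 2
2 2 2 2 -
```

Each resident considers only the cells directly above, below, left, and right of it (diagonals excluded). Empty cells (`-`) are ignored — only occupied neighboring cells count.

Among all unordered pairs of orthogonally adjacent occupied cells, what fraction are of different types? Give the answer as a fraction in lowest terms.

2/7

Scan each occupied cell's neighbors to the right and below so each pair is counted once.
From row 0: 0 unlike of 3 pairs (running 0/3).
From row 1: 3 unlike of 7 pairs (running 3/10).
From row 2: 3 unlike of 8 pairs (running 6/18).
From row 3: 0 unlike of 3 pairs (running 6/21).
Total adjacent occupied pairs: 21; unlike-type pairs: 6.
6/21 reduces to 2/7.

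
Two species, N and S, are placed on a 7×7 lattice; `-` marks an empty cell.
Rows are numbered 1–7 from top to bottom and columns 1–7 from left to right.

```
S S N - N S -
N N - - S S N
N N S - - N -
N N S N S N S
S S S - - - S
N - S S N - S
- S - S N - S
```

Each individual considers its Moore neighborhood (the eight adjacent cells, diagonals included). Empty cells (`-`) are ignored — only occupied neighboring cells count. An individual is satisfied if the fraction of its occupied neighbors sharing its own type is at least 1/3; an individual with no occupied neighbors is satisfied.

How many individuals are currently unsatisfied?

Row 1: (1,1)S 1/3 satisfied · (1,2)S 1/4 not · (1,3)N 1/2 satisfied · (1,5)N 0/3 not · (1,6)S 2/4 satisfied
Row 2: (2,1)N 3/5 satisfied · (2,2)N 4/7 satisfied · (2,5)S 2/4 satisfied · (2,6)S 2/5 satisfied · (2,7)N 1/3 satisfied
Row 3: (3,1)N 5/5 satisfied · (3,2)N 5/7 satisfied · (3,3)S 1/5 not · (3,6)N 2/6 satisfied
Row 4: (4,1)N 3/5 satisfied · (4,2)N 3/8 satisfied · (4,3)S 3/6 satisfied · (4,4)N 0/4 not · (4,5)S 0/3 not · (4,6)N 1/4 not · (4,7)S 1/3 satisfied
Row 5: (5,1)S 1/4 not · (5,2)S 4/7 satisfied · (5,3)S 4/6 satisfied · (5,7)S 2/3 satisfied
Row 6: (6,1)N 0/3 not · (6,3)S 5/5 satisfied · (6,4)S 3/5 satisfied · (6,5)N 1/3 satisfied · (6,7)S 2/2 satisfied
Row 7: (7,2)S 1/2 satisfied · (7,4)S 2/4 satisfied · (7,5)N 1/3 satisfied · (7,7)S 1/1 satisfied
Unsatisfied: (1,2), (1,5), (3,3), (4,4), (4,5), (4,6), (5,1), (6,1) — 8 in total.

8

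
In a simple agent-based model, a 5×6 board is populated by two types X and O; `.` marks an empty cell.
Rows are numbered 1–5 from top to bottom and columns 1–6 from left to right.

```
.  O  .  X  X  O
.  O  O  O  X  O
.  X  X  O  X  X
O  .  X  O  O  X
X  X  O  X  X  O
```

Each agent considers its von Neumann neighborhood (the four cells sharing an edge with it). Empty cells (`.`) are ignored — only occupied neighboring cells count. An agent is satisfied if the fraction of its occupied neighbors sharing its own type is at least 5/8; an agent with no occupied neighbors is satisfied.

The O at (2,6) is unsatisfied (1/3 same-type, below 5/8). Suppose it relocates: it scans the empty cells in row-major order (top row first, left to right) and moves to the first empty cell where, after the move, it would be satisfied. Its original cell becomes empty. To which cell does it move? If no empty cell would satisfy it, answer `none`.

(1,1)

Vacating (2,6). Empty cells in order:
  (1,1): 1/1 same-type → satisfied — stop here.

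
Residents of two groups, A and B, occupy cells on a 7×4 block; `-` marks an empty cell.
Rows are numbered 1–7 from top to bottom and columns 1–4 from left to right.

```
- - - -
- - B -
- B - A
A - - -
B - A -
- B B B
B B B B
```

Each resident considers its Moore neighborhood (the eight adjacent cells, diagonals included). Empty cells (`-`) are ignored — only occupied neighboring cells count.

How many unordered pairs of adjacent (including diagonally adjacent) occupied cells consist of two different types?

Scan each occupied cell's neighbors to the right and below (and the two forward diagonals) so each pair is counted once.
From row 2: 1 unlike of 2 pairs (running 1/2).
From row 3: 1 unlike of 1 pairs (running 2/3).
From row 4: 1 unlike of 1 pairs (running 3/4).
From row 5: 3 unlike of 4 pairs (running 6/8).
From row 6: 0 unlike of 10 pairs (running 6/18).
From row 7: 0 unlike of 3 pairs (running 6/21).
Total adjacent occupied pairs: 21; unlike-type pairs: 6.

6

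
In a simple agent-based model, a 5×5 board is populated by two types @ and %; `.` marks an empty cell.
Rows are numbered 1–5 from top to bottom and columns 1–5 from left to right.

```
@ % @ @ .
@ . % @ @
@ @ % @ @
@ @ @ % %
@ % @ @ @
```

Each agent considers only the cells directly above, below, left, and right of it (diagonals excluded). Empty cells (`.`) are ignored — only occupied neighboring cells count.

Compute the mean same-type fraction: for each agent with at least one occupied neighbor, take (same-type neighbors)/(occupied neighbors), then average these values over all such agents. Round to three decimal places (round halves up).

0.572

(1,1)@ 1/2
(1,2)% 0/2
(1,3)@ 1/3
(1,4)@ 2/2
(2,1)@ 2/2
(2,3)% 1/3
(2,4)@ 3/4
(2,5)@ 2/2
(3,1)@ 3/3
(3,2)@ 2/3
(3,3)% 1/4
(3,4)@ 2/4
(3,5)@ 2/3
(4,1)@ 3/3
(4,2)@ 3/4
(4,3)@ 2/4
(4,4)% 1/4
(4,5)% 1/3
(5,1)@ 1/2
(5,2)% 0/3
(5,3)@ 2/3
(5,4)@ 2/3
(5,5)@ 1/2
Sum over 23 agents: 1/2 + 0/2 + 1/3 + 2/2 + 2/2 + 1/3 + 3/4 + 2/2 + 3/3 + 2/3 + 1/4 + 2/4 + 2/3 + 3/3 + 3/4 + 2/4 + 1/4 + 1/3 + 1/2 + 0/3 + 2/3 + 2/3 + 1/2 = 79/6; mean = 79/6 ÷ 23 = 79/138 = 0.572463… → 0.572.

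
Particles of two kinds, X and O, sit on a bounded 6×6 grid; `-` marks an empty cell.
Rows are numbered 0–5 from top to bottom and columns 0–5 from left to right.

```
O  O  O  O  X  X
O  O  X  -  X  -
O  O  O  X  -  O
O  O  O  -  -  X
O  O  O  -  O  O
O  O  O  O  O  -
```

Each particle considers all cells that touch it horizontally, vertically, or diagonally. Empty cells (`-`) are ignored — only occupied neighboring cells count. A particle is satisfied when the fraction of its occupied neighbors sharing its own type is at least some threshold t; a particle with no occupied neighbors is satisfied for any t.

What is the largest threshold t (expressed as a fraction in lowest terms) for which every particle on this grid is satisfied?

Row 0: (0,0)O 3/3 · (0,1)O 4/5 · (0,2)O 3/4 · (0,3)O 1/4 · (0,4)X 2/3 · (0,5)X 2/2
Row 1: (1,0)O 5/5 · (1,1)O 7/8 · (1,2)X 1/7 · (1,4)X 3/5
Row 2: (2,0)O 5/5 · (2,1)O 7/8 · (2,2)O 4/6 · (2,3)X 2/4 · (2,5)O 0/2
Row 3: (3,0)O 5/5 · (3,1)O 8/8 · (3,2)O 5/6 · (3,5)X 0/3
Row 4: (4,0)O 5/5 · (4,1)O 8/8 · (4,2)O 6/6 · (4,4)O 3/4 · (4,5)O 2/3
Row 5: (5,0)O 3/3 · (5,1)O 5/5 · (5,2)O 4/4 · (5,3)O 4/4 · (5,4)O 3/3
The smallest same-type fraction is 0/2 at (2,5), which reduces to 0/1. Any threshold above that leaves this particle unsatisfied.

0/1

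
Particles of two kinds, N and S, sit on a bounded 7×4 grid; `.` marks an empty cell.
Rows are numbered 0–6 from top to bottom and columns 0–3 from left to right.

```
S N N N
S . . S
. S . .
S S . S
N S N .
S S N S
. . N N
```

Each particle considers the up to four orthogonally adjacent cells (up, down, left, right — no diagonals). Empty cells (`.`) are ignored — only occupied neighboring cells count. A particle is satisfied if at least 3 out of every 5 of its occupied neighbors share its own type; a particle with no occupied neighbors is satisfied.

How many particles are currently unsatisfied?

Row 0: (0,0)S 1/2 unhappy · (0,1)N 1/2 unhappy · (0,2)N 2/2 ok · (0,3)N 1/2 unhappy
Row 1: (1,0)S 1/1 ok · (1,3)S 0/1 unhappy
Row 2: (2,1)S 1/1 ok
Row 3: (3,0)S 1/2 unhappy · (3,1)S 3/3 ok · (3,3)S 0/0 ok
Row 4: (4,0)N 0/3 unhappy · (4,1)S 2/4 unhappy · (4,2)N 1/2 unhappy
Row 5: (5,0)S 1/2 unhappy · (5,1)S 2/3 ok · (5,2)N 2/4 unhappy · (5,3)S 0/2 unhappy
Row 6: (6,2)N 2/2 ok · (6,3)N 1/2 unhappy
Unsatisfied: (0,0), (0,1), (0,3), (1,3), (3,0), (4,0), (4,1), (4,2), (5,0), (5,2), (5,3), (6,3) — 12 in total.

12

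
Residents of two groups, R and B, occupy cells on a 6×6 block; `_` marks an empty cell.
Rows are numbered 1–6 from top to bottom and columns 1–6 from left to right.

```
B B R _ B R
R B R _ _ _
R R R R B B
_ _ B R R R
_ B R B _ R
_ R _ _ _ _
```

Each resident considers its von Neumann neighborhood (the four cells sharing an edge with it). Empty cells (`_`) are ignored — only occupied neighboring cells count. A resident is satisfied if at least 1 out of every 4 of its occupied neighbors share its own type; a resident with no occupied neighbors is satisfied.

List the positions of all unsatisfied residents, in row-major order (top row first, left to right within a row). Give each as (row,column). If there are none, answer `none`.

Row 1: (1,1)B 1/2 ok · (1,2)B 2/3 ok · (1,3)R 1/2 ok · (1,5)B 0/1 unhappy · (1,6)R 0/1 unhappy
Row 2: (2,1)R 1/3 ok · (2,2)B 1/4 ok · (2,3)R 2/3 ok
Row 3: (3,1)R 2/2 ok · (3,2)R 2/3 ok · (3,3)R 3/4 ok · (3,4)R 2/3 ok · (3,5)B 1/3 ok · (3,6)B 1/2 ok
Row 4: (4,3)B 0/3 unhappy · (4,4)R 2/4 ok · (4,5)R 2/3 ok · (4,6)R 2/3 ok
Row 5: (5,2)B 0/2 unhappy · (5,3)R 0/3 unhappy · (5,4)B 0/2 unhappy · (5,6)R 1/1 ok
Row 6: (6,2)R 0/1 unhappy

(1,5), (1,6), (4,3), (5,2), (5,3), (5,4), (6,2)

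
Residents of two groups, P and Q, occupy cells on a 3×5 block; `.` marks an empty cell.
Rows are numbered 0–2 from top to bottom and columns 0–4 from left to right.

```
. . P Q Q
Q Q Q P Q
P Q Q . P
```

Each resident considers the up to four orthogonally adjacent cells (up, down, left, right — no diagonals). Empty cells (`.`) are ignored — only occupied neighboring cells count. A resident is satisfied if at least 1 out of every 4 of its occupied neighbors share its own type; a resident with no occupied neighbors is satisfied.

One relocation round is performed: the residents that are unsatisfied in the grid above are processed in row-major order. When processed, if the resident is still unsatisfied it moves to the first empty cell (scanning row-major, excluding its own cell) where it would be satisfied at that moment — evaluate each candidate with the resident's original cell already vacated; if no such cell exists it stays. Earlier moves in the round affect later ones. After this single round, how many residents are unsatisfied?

1

Initially unsatisfied (in order): (0,2), (1,3), (2,0), (2,4).
  (0,2) → (2,3).
  (1,3): now satisfied by earlier moves; stays.
  (2,0): no empty cell satisfies it; stays.
  (2,4): now satisfied by earlier moves; stays.
Resulting grid:
. . . Q Q
Q Q Q P Q
P Q Q P P
Unsatisfied now: (2,0).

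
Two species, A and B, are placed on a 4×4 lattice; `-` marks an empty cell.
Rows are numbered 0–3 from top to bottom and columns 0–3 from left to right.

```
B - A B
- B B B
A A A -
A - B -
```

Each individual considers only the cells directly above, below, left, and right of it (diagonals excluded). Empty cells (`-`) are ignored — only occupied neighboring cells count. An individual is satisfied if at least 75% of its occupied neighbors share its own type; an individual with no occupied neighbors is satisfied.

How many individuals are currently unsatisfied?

7

Row 0: (0,0)B 0/0 ✓ · (0,2)A 0/2 ✗ · (0,3)B 1/2 ✗
Row 1: (1,1)B 1/2 ✗ · (1,2)B 2/4 ✗ · (1,3)B 2/2 ✓
Row 2: (2,0)A 2/2 ✓ · (2,1)A 2/3 ✗ · (2,2)A 1/3 ✗
Row 3: (3,0)A 1/1 ✓ · (3,2)B 0/1 ✗
Unsatisfied: (0,2), (0,3), (1,1), (1,2), (2,1), (2,2), (3,2) — 7 in total.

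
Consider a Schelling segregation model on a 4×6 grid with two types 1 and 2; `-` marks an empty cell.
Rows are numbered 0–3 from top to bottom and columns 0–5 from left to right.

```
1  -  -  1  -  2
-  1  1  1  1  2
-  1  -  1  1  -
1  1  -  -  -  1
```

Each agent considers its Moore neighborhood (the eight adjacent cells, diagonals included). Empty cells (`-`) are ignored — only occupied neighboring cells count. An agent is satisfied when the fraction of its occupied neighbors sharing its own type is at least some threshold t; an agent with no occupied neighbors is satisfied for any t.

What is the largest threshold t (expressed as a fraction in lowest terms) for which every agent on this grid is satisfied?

1/3

(0,0)1 1/1
(0,3)1 3/3
(0,5)2 1/2
(1,1)1 3/3
(1,2)1 5/5
(1,3)1 5/5
(1,4)1 4/6
(1,5)2 1/3
(2,1)1 4/4
(2,3)1 4/4
(2,4)1 4/5
(3,0)1 2/2
(3,1)1 2/2
(3,5)1 1/1
The smallest same-type fraction is 1/3 at (1,5), which reduces to 1/3. Any threshold above that leaves this agent unsatisfied.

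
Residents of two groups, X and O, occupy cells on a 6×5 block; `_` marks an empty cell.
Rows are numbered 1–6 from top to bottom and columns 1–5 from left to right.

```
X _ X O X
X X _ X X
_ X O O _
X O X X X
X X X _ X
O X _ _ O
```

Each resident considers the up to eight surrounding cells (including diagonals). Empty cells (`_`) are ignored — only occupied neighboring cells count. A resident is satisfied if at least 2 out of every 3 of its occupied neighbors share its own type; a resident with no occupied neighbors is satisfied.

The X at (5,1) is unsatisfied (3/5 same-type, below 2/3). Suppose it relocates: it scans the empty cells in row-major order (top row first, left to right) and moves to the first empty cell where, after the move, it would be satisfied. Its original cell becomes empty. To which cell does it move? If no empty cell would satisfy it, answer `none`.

Vacating (5,1). Empty cells in order:
  (1,2): 4/4 same-type → satisfied — stop here.

(1,2)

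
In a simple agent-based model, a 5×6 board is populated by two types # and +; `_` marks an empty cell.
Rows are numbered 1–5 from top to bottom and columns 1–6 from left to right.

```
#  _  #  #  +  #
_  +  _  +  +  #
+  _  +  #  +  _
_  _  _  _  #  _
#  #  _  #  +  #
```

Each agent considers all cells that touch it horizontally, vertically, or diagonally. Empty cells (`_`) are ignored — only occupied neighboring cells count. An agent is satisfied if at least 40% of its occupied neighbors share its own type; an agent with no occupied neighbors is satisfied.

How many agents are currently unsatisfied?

7

Row 1: (1,1)# 0/1 ✗ · (1,3)# 1/3 ✗ · (1,4)# 1/4 ✗ · (1,5)+ 2/5 ✓ · (1,6)# 1/3 ✗
Row 2: (2,2)+ 2/4 ✓ · (2,4)+ 4/7 ✓ · (2,5)+ 3/7 ✓ · (2,6)# 1/4 ✗
Row 3: (3,1)+ 1/1 ✓ · (3,3)+ 2/3 ✓ · (3,4)# 1/5 ✗ · (3,5)+ 2/5 ✓
Row 4: (4,5)# 3/5 ✓
Row 5: (5,1)# 1/1 ✓ · (5,2)# 1/1 ✓ · (5,4)# 1/2 ✓ · (5,5)+ 0/3 ✗ · (5,6)# 1/2 ✓
Unsatisfied: (1,1), (1,3), (1,4), (1,6), (2,6), (3,4), (5,5) — 7 in total.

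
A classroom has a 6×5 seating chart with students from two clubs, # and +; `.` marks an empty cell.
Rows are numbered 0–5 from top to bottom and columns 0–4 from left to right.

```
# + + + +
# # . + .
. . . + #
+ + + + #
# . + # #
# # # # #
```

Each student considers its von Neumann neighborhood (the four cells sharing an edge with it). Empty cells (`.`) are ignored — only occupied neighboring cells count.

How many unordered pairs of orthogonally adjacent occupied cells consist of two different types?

8

Scan each occupied cell's neighbors to the right and below so each pair is counted once.
From row 0: 2 unlike of 7 pairs (running 2/7).
From row 1: 0 unlike of 2 pairs (running 2/9).
From row 2: 1 unlike of 3 pairs (running 3/12).
From row 3: 3 unlike of 8 pairs (running 6/20).
From row 4: 2 unlike of 6 pairs (running 8/26).
From row 5: 0 unlike of 4 pairs (running 8/30).
Total adjacent occupied pairs: 30; unlike-type pairs: 8.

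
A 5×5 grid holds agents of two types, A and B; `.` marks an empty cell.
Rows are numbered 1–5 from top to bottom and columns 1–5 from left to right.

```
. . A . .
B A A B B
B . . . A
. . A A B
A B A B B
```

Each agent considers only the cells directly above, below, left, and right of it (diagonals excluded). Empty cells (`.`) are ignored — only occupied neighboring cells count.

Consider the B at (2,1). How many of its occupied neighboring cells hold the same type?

1

Occupied neighbors of (2,1): (3,1)=B, (2,2)=A.
Same type (B): 1 of 2.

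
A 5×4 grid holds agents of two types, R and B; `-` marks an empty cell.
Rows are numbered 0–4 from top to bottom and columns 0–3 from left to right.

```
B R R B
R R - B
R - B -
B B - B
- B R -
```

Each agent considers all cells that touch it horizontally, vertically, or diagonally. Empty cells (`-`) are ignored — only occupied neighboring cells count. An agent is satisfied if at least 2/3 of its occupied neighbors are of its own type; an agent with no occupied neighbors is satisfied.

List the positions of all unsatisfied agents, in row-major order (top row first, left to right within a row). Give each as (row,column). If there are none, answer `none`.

(0,0)B 0/3 unhappy
(0,1)R 3/4 ok
(0,2)R 2/4 unhappy
(0,3)B 1/2 unhappy
(1,0)R 3/4 ok
(1,1)R 4/6 ok
(1,3)B 2/3 ok
(2,0)R 2/4 unhappy
(2,2)B 3/4 ok
(3,0)B 2/3 ok
(3,1)B 3/5 unhappy
(3,3)B 1/2 unhappy
(4,1)B 2/3 ok
(4,2)R 0/3 unhappy

(0,0), (0,2), (0,3), (2,0), (3,1), (3,3), (4,2)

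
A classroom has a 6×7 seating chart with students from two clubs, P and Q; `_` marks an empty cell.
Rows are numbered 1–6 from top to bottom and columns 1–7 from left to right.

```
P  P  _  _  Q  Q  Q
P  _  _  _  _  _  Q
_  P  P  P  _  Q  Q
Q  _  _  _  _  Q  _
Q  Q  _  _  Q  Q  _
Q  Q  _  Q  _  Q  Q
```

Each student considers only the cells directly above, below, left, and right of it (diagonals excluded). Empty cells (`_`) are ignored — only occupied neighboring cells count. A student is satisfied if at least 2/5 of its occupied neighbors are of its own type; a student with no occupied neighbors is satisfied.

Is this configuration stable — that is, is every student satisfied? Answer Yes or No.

Row 1: (1,1)P 2/2 ok · (1,2)P 1/1 ok · (1,5)Q 1/1 ok · (1,6)Q 2/2 ok · (1,7)Q 2/2 ok
Row 2: (2,1)P 1/1 ok · (2,7)Q 2/2 ok
Row 3: (3,2)P 1/1 ok · (3,3)P 2/2 ok · (3,4)P 1/1 ok · (3,6)Q 2/2 ok · (3,7)Q 2/2 ok
Row 4: (4,1)Q 1/1 ok · (4,6)Q 2/2 ok
Row 5: (5,1)Q 3/3 ok · (5,2)Q 2/2 ok · (5,5)Q 1/1 ok · (5,6)Q 3/3 ok
Row 6: (6,1)Q 2/2 ok · (6,2)Q 2/2 ok · (6,4)Q 0/0 ok · (6,6)Q 2/2 ok · (6,7)Q 1/1 ok
All meet the threshold, so the configuration is stable.

Yes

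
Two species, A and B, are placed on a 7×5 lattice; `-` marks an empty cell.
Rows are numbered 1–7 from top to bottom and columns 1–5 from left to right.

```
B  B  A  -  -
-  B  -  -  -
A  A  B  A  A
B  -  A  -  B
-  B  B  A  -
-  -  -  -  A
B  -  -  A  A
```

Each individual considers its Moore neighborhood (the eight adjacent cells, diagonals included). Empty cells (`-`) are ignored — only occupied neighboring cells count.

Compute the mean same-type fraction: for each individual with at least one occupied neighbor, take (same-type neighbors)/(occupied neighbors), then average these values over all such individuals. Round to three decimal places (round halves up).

Row 1: (1,1)B 2/2 · (1,2)B 2/3 · (1,3)A 0/2
Row 2: (2,2)B 3/6
Row 3: (3,1)A 1/3 · (3,2)A 2/5 · (3,3)B 1/4 · (3,4)A 2/4 · (3,5)A 1/2
Row 4: (4,1)B 1/3 · (4,3)A 3/6 · (4,5)B 0/3
Row 5: (5,2)B 2/3 · (5,3)B 1/3 · (5,4)A 2/4
Row 6: (6,5)A 3/3
Row 7: (7,1)B — no occupied neighbors · (7,4)A 2/2 · (7,5)A 2/2
Sum over 18 individuals: 2/2 + 2/3 + 0/2 + 3/6 + 1/3 + 2/5 + 1/4 + 2/4 + 1/2 + 1/3 + 3/6 + 0/3 + 2/3 + 1/3 + 2/4 + 3/3 + 2/2 + 2/2 = 569/60; mean = 569/60 ÷ 18 = 569/1080 = 0.526851… → 0.527.

0.527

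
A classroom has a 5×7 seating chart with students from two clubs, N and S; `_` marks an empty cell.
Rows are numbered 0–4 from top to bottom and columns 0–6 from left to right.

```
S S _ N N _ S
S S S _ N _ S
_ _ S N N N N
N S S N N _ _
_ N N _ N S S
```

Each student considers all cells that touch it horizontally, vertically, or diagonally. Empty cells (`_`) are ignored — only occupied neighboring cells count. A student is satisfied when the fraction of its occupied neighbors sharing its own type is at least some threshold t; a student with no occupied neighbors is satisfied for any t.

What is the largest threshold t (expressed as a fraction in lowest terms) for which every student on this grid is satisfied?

1/3

Row 0: (0,0)S 3/3 · (0,1)S 4/4 · (0,3)N 2/3 · (0,4)N 2/2 · (0,6)S 1/1
Row 1: (1,0)S 3/3 · (1,1)S 5/5 · (1,2)S 3/5 · (1,4)N 5/5 · (1,6)S 1/3
Row 2: (2,2)S 4/6 · (2,3)N 4/7 · (2,4)N 5/5 · (2,5)N 4/5 · (2,6)N 1/2
Row 3: (3,0)N 1/2 · (3,1)S 2/5 · (3,2)S 2/6 · (3,3)N 5/7 · (3,4)N 5/6
Row 4: (4,1)N 2/4 · (4,2)N 2/4 · (4,4)N 2/3 · (4,5)S 1/3 · (4,6)S 1/1
The smallest same-type fraction is 1/3 at (1,6), which reduces to 1/3. Any threshold above that leaves this student unsatisfied.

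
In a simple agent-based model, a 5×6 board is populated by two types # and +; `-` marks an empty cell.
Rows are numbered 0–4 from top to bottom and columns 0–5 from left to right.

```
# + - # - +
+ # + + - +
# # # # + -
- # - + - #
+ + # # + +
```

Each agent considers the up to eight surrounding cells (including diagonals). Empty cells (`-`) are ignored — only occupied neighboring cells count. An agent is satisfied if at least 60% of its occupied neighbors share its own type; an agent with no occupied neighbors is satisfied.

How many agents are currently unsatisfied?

(0,0)# 1/3 ✗
(0,1)+ 2/4 ✗
(0,3)# 0/2 ✗
(0,5)+ 1/1 ✓
(1,0)+ 1/5 ✗
(1,1)# 4/7 ✗
(1,2)+ 2/7 ✗
(1,3)+ 2/5 ✗
(1,5)+ 2/2 ✓
(2,0)# 3/4 ✓
(2,1)# 4/6 ✓
(2,2)# 4/7 ✗
(2,3)# 1/5 ✗
(2,4)+ 3/5 ✓
(3,1)# 4/6 ✓
(3,3)+ 2/6 ✗
(3,5)# 0/3 ✗
(4,0)+ 1/2 ✗
(4,1)+ 1/3 ✗
(4,2)# 2/4 ✗
(4,3)# 1/3 ✗
(4,4)+ 2/4 ✗
(4,5)+ 1/2 ✗
Unsatisfied: (0,0), (0,1), (0,3), (1,0), (1,1), (1,2), (1,3), (2,2), (2,3), (3,3), (3,5), (4,0), (4,1), (4,2), (4,3), (4,4), (4,5) — 17 in total.

17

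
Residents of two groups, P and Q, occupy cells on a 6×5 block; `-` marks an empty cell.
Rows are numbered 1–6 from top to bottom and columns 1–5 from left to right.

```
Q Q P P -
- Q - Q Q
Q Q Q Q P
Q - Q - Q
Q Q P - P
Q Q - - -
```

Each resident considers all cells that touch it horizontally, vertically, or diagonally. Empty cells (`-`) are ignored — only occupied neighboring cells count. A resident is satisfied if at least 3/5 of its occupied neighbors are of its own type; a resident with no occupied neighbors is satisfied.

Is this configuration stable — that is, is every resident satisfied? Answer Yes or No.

Row 1: (1,1)Q 2/2 ok · (1,2)Q 2/3 ok · (1,3)P 1/4 unhappy · (1,4)P 1/3 unhappy
Row 2: (2,2)Q 5/6 ok · (2,4)Q 3/6 unhappy · (2,5)Q 2/4 unhappy
Row 3: (3,1)Q 3/3 ok · (3,2)Q 5/5 ok · (3,3)Q 5/5 ok · (3,4)Q 5/6 ok · (3,5)P 0/4 unhappy
Row 4: (4,1)Q 4/4 ok · (4,3)Q 4/5 ok · (4,5)Q 1/3 unhappy
Row 5: (5,1)Q 4/4 ok · (5,2)Q 5/6 ok · (5,3)P 0/3 unhappy · (5,5)P 0/1 unhappy
Row 6: (6,1)Q 3/3 ok · (6,2)Q 3/4 ok
For instance (1,3) has only 1/4 same-type neighbors, below 3/5.

No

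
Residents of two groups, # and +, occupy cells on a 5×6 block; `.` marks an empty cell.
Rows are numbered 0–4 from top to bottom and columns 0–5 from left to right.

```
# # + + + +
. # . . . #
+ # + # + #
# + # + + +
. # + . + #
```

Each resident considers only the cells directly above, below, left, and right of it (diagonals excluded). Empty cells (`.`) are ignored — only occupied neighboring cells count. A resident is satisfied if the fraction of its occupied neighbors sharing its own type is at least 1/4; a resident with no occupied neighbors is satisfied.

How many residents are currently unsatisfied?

(0,0)# 1/1 satisfied
(0,1)# 2/3 satisfied
(0,2)+ 1/2 satisfied
(0,3)+ 2/2 satisfied
(0,4)+ 2/2 satisfied
(0,5)+ 1/2 satisfied
(1,1)# 2/2 satisfied
(1,5)# 1/2 satisfied
(2,0)+ 0/2 not
(2,1)# 1/4 satisfied
(2,2)+ 0/3 not
(2,3)# 0/3 not
(2,4)+ 1/3 satisfied
(2,5)# 1/3 satisfied
(3,0)# 0/2 not
(3,1)+ 0/4 not
(3,2)# 0/4 not
(3,3)+ 1/3 satisfied
(3,4)+ 4/4 satisfied
(3,5)+ 1/3 satisfied
(4,1)# 0/2 not
(4,2)+ 0/2 not
(4,4)+ 1/2 satisfied
(4,5)# 0/2 not
Unsatisfied: (2,0), (2,2), (2,3), (3,0), (3,1), (3,2), (4,1), (4,2), (4,5) — 9 in total.

9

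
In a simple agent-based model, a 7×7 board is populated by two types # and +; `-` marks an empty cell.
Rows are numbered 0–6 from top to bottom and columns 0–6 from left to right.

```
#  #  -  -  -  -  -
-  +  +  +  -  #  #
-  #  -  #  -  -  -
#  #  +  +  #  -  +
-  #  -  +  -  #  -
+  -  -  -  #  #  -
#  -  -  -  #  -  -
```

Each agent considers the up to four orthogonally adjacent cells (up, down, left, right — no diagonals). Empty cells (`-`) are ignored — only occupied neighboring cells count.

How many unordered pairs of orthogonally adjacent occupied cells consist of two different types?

7

Scan each occupied cell's neighbors to the right and below so each pair is counted once.
Row 0: #(0,0)–#(0,1)= #(0,1)–+(1,1)≠  → 1/2 unlike.
Row 1: +(1,1)–+(1,2)= +(1,1)–#(2,1)≠ +(1,2)–+(1,3)= +(1,3)–#(2,3)≠ #(1,5)–#(1,6)=  → 2/5 unlike.
Row 2: #(2,1)–#(3,1)= #(2,3)–+(3,3)≠  → 1/2 unlike.
Row 3: #(3,0)–#(3,1)= #(3,1)–+(3,2)≠ #(3,1)–#(4,1)= +(3,2)–+(3,3)= +(3,3)–#(3,4)≠ +(3,3)–+(4,3)=  → 2/6 unlike.
Row 4: #(4,5)–#(5,5)=  → 0/1 unlike.
Row 5: +(5,0)–#(6,0)≠ #(5,4)–#(5,5)= #(5,4)–#(6,4)=  → 1/3 unlike.
Total adjacent occupied pairs: 19; unlike-type pairs: 7.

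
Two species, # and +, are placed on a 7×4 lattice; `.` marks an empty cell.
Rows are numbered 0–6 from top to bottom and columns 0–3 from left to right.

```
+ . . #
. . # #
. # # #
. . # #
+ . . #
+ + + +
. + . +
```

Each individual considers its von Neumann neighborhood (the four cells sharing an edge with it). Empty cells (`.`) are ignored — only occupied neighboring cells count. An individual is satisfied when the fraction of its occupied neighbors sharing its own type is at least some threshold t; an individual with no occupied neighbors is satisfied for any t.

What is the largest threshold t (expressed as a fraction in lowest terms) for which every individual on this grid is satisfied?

Row 0: (0,0)+ — no occupied neighbors · (0,3)# 1/1
Row 1: (1,2)# 2/2 · (1,3)# 3/3
Row 2: (2,1)# 1/1 · (2,2)# 4/4 · (2,3)# 3/3
Row 3: (3,2)# 2/2 · (3,3)# 3/3
Row 4: (4,0)+ 1/1 · (4,3)# 1/2
Row 5: (5,0)+ 2/2 · (5,1)+ 3/3 · (5,2)+ 2/2 · (5,3)+ 2/3
Row 6: (6,1)+ 1/1 · (6,3)+ 1/1
The smallest same-type fraction is 1/2 at (4,3), which reduces to 1/2. Any threshold above that leaves this individual unsatisfied.

1/2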